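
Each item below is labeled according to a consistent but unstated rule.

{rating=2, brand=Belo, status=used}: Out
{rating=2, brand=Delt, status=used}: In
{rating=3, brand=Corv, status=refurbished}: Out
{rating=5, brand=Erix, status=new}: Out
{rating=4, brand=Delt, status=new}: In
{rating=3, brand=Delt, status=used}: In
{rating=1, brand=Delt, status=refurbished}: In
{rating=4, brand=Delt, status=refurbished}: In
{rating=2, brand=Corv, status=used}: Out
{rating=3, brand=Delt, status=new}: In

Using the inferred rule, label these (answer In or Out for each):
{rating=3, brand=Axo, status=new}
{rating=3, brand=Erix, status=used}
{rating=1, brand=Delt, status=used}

The distinguishing property — brand is Delt — holds for all the 'In' cases and none of the 'Out' cases.
{rating=3, brand=Axo, status=new}: Out (brand is Axo). {rating=3, brand=Erix, status=used}: Out (brand is Erix). {rating=1, brand=Delt, status=used}: In (brand is Delt).

Out, Out, In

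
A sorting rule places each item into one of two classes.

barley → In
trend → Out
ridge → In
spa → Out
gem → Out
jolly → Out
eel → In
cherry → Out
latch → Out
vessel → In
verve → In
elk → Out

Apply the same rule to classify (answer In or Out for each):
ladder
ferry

In, Out

The pattern is that an item is 'In' exactly when: has ≥ 2 vowels.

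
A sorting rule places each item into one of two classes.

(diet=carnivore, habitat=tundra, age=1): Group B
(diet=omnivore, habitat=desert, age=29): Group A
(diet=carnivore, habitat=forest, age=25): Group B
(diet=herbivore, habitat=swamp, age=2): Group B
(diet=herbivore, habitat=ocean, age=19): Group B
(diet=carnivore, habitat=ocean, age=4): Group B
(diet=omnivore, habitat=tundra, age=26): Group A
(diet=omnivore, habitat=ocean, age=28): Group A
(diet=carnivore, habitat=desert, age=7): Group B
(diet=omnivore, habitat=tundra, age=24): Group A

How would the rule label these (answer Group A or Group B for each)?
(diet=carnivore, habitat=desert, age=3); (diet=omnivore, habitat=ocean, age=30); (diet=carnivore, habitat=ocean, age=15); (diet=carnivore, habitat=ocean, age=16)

The classifier is using: diet is omnivore.

Group B, Group A, Group B, Group B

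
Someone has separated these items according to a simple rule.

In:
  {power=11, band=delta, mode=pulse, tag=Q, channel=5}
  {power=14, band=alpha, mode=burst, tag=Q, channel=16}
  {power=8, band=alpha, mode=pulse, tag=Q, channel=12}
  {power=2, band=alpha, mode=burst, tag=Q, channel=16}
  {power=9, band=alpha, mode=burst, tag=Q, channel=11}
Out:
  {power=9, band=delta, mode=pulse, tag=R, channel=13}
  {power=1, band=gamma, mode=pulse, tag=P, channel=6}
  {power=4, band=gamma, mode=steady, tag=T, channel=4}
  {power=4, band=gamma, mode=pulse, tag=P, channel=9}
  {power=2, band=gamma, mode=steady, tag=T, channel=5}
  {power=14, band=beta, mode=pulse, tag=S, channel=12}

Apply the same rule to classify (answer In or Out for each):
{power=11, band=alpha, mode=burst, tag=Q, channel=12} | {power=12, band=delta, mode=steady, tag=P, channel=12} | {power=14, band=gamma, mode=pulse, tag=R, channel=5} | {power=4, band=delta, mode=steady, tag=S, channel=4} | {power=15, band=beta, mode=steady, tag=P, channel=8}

In, Out, Out, Out, Out

Rule: tag is Q. This holds for each 'In' example and fails for each 'Out' one.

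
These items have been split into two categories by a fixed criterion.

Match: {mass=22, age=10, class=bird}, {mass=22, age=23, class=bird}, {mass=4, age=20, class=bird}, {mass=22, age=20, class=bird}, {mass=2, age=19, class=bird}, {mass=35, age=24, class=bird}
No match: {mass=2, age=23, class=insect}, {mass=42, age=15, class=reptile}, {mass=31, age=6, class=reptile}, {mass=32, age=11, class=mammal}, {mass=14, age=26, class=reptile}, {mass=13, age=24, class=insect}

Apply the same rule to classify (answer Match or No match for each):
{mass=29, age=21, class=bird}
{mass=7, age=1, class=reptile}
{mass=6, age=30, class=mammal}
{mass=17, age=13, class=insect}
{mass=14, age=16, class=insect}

Match, No match, No match, No match, No match

Looking at the examples, the only property every 'Match' case has and every 'No match' case lacks is: class is bird.
{mass=29, age=21, class=bird} — class is bird, hence Match.
{mass=7, age=1, class=reptile} — class is reptile, hence No match.
{mass=6, age=30, class=mammal} — class is mammal, hence No match.
{mass=17, age=13, class=insect} — class is insect, hence No match.
{mass=14, age=16, class=insect} — class is insect, hence No match.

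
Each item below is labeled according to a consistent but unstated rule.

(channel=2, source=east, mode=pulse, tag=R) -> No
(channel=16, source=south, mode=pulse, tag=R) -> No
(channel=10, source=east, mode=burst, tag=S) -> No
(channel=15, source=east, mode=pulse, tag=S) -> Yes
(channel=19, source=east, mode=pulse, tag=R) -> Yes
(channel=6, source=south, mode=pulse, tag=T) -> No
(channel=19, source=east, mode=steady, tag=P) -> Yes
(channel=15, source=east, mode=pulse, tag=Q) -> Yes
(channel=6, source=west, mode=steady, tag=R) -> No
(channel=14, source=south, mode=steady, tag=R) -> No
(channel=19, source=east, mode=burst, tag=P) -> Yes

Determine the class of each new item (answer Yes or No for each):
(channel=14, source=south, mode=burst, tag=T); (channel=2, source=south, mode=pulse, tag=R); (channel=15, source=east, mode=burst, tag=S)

The simplest hypothesis consistent with all the labels is: channel is odd.
(channel=14, source=south, mode=burst, tag=T): channel = 14 — doesn't match, so No. (channel=2, source=south, mode=pulse, tag=R): channel = 2 — doesn't match, so No. (channel=15, source=east, mode=burst, tag=S): channel = 15 — passes, so Yes.

No, No, Yes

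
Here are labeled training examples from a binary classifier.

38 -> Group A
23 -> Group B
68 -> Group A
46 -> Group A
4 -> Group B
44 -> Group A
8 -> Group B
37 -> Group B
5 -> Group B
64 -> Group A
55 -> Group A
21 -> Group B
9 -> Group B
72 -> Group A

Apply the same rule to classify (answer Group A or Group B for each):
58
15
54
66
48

Rule: at least 38. This holds for each 'Group A' example and fails for each 'Group B' one.
58: 58 ≥ 38, matches → Group A.
15: 15 < 38, lacks this property → Group B.
54: 54 ≥ 38, matches → Group A.
66: 66 ≥ 38, matches → Group A.
48: 48 ≥ 38, matches → Group A.

Group A, Group B, Group A, Group A, Group A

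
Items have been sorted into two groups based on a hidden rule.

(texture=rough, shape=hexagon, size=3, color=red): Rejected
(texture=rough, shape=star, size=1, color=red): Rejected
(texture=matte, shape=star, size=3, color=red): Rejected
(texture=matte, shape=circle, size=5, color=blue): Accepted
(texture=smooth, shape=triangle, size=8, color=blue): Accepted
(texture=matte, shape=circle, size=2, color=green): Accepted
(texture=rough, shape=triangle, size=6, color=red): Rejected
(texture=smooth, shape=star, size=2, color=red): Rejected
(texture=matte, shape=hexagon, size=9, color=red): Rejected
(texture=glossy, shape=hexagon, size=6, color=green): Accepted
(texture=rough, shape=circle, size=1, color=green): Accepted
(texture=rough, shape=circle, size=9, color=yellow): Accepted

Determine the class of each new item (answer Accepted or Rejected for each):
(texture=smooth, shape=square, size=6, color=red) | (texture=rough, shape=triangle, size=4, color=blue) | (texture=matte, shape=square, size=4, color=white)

Checking candidate rules against both groups, what survives is: color is not red.
(texture=smooth, shape=square, size=6, color=red): color is red, fails this test → Rejected.
(texture=rough, shape=triangle, size=4, color=blue): color is blue, meets the rule → Accepted.
(texture=matte, shape=square, size=4, color=white): color is white, meets the rule → Accepted.

Rejected, Accepted, Accepted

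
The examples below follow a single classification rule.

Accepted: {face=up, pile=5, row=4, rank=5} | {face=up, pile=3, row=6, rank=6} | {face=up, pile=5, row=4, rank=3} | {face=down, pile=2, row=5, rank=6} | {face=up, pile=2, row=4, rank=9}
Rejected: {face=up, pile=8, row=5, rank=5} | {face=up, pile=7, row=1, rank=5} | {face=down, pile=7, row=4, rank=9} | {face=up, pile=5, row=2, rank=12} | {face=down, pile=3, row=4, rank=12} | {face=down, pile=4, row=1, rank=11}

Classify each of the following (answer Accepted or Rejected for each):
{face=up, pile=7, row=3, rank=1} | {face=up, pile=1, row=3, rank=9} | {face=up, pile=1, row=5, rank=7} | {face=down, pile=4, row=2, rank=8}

Rejected, Accepted, Accepted, Accepted

Rule: rank ≤ 9 AND pile ≤ 5. This holds for each 'Accepted' example and fails for each 'Rejected' one.
{face=up, pile=7, row=3, rank=1}: rank = 1, pile = 7 — does not satisfy this, so Rejected.
{face=up, pile=1, row=3, rank=9}: rank = 9, pile = 1 — satisfies this, so Accepted.
{face=up, pile=1, row=5, rank=7}: rank = 7, pile = 1 — satisfies this, so Accepted.
{face=down, pile=4, row=2, rank=8}: rank = 8, pile = 4 — satisfies this, so Accepted.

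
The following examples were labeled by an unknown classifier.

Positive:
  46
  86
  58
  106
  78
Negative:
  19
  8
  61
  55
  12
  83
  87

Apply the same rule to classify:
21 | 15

Negative, Negative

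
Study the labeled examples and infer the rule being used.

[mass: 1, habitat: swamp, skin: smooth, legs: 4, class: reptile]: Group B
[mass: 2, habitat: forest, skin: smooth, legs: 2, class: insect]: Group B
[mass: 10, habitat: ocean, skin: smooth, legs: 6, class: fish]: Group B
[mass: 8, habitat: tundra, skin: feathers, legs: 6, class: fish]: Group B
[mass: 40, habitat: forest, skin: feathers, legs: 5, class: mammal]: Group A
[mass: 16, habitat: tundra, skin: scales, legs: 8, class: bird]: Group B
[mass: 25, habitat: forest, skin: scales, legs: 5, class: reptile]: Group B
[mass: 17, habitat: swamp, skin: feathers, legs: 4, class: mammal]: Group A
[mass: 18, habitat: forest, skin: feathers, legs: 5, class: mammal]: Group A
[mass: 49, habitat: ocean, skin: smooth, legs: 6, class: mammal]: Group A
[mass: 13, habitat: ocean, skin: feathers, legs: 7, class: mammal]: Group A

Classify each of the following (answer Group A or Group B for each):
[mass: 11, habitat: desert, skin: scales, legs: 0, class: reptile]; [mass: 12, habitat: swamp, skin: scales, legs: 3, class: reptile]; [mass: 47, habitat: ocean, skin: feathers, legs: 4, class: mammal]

Group B, Group B, Group A

A rule that fits every label: class is mammal — true of each 'Group A' example, false of each 'Group B' one.
[mass: 11, habitat: desert, skin: scales, legs: 0, class: reptile]: class is reptile, does not satisfy this → Group B. [mass: 12, habitat: swamp, skin: scales, legs: 3, class: reptile]: class is reptile, does not satisfy this → Group B. [mass: 47, habitat: ocean, skin: feathers, legs: 4, class: mammal]: class is mammal, meets the rule → Group A.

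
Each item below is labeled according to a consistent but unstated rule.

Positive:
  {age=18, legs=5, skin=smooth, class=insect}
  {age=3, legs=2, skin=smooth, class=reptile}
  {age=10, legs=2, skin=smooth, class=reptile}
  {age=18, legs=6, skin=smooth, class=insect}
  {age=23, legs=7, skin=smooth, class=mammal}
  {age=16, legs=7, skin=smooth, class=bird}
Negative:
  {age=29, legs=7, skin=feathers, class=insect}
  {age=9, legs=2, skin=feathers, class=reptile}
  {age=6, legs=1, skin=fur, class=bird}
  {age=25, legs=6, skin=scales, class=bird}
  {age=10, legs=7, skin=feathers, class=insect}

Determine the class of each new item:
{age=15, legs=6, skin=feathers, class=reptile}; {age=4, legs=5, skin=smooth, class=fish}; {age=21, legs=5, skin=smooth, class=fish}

Looking at the examples, the only property every 'Positive' case has and every 'Negative' case lacks is: skin is smooth.
{age=15, legs=6, skin=feathers, class=reptile}: skin is feathers — doesn't match, so Negative.
{age=4, legs=5, skin=smooth, class=fish}: skin is smooth — meets the rule, so Positive.
{age=21, legs=5, skin=smooth, class=fish}: skin is smooth — meets the rule, so Positive.

Negative, Positive, Positive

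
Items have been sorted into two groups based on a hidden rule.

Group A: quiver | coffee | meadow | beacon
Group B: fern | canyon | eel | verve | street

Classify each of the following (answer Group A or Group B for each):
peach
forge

Every 'Group A' example satisfies: has ≥ 3 vowels. None of the 'Group B' examples do.

Group B, Group B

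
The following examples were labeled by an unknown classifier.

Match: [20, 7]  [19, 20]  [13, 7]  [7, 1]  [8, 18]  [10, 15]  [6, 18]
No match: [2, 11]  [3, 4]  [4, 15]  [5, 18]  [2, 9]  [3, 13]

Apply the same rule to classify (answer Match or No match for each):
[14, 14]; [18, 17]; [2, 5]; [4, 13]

The common property of the 'Match' items is: first ≥ 6. No 'No match' item has it.
[14, 14]: first 14 — meets the rule, so Match.
[18, 17]: first 18 — meets the rule, so Match.
[2, 5]: first 2 — does not satisfy this, so No match.
[4, 13]: first 4 — does not satisfy this, so No match.

Match, Match, No match, No match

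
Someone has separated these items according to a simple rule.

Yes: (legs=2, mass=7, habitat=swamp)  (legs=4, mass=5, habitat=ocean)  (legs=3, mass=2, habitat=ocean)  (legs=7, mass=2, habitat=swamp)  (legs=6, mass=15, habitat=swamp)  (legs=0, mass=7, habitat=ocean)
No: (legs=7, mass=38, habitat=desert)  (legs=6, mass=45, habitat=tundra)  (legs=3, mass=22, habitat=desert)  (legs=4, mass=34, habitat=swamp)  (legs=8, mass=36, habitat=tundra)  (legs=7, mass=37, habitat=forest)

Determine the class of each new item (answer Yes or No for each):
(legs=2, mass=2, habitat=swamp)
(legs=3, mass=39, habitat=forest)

Yes, No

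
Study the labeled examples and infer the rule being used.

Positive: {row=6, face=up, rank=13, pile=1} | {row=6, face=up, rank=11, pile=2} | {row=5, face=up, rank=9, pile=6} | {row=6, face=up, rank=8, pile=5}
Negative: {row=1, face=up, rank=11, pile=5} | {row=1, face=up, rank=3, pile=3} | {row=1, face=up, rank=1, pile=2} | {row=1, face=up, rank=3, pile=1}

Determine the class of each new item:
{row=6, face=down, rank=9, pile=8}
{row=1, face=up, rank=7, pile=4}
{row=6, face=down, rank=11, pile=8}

The simplest hypothesis consistent with all the labels is: row ≥ 5.
{row=6, face=down, rank=9, pile=8}: Positive (row = 6).
{row=1, face=up, rank=7, pile=4}: Negative (row = 1).
{row=6, face=down, rank=11, pile=8}: Positive (row = 6).

Positive, Negative, Positive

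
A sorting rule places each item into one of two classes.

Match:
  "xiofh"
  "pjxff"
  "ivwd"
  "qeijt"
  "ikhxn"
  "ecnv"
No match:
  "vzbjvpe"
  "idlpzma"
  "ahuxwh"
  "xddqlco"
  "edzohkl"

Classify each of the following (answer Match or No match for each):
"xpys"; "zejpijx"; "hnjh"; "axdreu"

The simplest hypothesis consistent with all the labels is: length ≤ 5.
"xpys" → length 4 → Match.
"zejpijx" → length 7 → No match.
"hnjh" → length 4 → Match.
"axdreu" → length 6 → No match.

Match, No match, Match, No match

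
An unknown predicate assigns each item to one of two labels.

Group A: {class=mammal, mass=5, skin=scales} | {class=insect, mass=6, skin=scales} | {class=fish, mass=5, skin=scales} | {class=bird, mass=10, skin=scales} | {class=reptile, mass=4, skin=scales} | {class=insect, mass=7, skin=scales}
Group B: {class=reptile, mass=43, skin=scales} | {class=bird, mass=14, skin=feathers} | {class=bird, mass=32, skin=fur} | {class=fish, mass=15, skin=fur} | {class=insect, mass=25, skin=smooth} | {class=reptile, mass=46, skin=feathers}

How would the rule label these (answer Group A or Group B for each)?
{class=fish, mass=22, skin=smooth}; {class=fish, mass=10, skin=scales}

All 'Group A' examples share one property — mass ≤ 10 — and every 'Group B' example lacks it.
{class=fish, mass=22, skin=smooth}: mass = 22 — lacks this property, so Group B. {class=fish, mass=10, skin=scales}: mass = 10 — checks out, so Group A.

Group B, Group A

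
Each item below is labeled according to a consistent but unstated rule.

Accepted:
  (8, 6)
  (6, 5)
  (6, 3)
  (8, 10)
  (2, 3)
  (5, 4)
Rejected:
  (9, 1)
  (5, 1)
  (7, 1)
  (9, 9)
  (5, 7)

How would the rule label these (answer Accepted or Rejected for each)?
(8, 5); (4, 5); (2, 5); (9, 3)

Accepted, Accepted, Accepted, Rejected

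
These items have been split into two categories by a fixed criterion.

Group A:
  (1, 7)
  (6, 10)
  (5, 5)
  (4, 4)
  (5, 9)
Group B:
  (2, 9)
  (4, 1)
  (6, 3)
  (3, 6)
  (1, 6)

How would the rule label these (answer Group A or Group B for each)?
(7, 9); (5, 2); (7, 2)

Group A, Group B, Group B

Checking candidate rules against both groups, what survives is: sum is even.
(7, 9) — 7+9 = 16, hence Group A.
(5, 2) — 5+2 = 7, hence Group B.
(7, 2) — 7+2 = 9, hence Group B.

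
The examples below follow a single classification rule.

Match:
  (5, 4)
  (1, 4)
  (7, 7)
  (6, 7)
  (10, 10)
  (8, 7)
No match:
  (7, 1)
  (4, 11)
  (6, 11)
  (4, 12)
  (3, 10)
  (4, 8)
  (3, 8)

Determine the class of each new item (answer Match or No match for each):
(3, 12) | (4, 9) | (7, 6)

No match, No match, Match

All 'Match' examples share one property — |first − second| ≤ 3 — and every 'No match' example lacks it.
(3, 12) — |3−12| = 9, hence No match.
(4, 9) — |4−9| = 5, hence No match.
(7, 6) — |7−6| = 1, hence Match.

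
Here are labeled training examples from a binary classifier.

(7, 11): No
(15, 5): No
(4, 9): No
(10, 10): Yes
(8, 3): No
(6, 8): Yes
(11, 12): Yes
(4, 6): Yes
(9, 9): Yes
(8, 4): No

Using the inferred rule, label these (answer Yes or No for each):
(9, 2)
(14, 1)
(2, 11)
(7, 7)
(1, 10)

All 'Yes' examples share one property — |first − second| ≤ 2 — and every 'No' example lacks it.
(9, 2): No (|9−2| = 7).
(14, 1): No (|14−1| = 13).
(2, 11): No (|2−11| = 9).
(7, 7): Yes (|7−7| = 0).
(1, 10): No (|1−10| = 9).

No, No, No, Yes, No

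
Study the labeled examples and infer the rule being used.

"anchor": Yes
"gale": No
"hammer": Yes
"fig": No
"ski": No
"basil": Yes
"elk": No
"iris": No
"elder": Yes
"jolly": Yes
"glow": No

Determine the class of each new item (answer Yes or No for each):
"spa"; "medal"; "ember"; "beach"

No, Yes, Yes, Yes

The classifier is using: length ≥ 5.
"spa": length 3, fails this test → No. "medal": length 5, meets the rule → Yes. "ember": length 5, meets the rule → Yes. "beach": length 5, meets the rule → Yes.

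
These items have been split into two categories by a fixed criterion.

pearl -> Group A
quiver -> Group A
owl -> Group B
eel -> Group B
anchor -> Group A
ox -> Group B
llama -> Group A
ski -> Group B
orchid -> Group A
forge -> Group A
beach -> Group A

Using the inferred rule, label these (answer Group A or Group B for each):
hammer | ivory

Group A, Group A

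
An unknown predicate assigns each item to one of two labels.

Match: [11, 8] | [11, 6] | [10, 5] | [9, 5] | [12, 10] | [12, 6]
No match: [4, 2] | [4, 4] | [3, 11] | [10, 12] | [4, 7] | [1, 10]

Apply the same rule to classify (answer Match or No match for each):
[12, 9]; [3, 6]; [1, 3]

Match, No match, No match

All 'Match' examples share one property — first > second AND sum ≥ 8 — and every 'No match' example lacks it.
[12, 9]: 12 > 9, 12+9 = 21, meets the rule → Match.
[3, 6]: 3 < 6, 3+6 = 9, does not satisfy this → No match.
[1, 3]: 1 < 3, 1+3 = 4, does not satisfy this → No match.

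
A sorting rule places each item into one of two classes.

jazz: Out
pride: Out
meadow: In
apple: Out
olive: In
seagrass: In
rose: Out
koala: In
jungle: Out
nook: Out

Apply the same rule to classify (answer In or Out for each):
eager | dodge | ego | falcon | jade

In, Out, Out, Out, Out

One predicate separates the groups cleanly: has ≥ 3 vowels.
In: eager, since 3 vowels.
Out: dodge, since 2 vowels.
Out: ego, since 2 vowels.
Out: falcon, since 2 vowels.
Out: jade, since 2 vowels.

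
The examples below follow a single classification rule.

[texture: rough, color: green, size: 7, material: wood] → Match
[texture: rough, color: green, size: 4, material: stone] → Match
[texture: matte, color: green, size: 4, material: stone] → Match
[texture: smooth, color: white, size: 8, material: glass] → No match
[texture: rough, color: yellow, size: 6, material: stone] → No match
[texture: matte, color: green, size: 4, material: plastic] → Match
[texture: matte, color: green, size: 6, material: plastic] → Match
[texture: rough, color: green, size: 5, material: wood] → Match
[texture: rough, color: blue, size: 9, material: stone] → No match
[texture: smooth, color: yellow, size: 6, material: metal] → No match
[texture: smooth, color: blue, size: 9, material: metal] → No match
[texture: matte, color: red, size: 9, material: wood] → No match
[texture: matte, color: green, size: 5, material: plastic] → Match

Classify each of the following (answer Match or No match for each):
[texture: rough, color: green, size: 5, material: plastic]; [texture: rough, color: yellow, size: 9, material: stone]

Match, No match

The rule appears to be: color is green.
Match: [texture: rough, color: green, size: 5, material: plastic], since color is green.
No match: [texture: rough, color: yellow, size: 9, material: stone], since color is yellow.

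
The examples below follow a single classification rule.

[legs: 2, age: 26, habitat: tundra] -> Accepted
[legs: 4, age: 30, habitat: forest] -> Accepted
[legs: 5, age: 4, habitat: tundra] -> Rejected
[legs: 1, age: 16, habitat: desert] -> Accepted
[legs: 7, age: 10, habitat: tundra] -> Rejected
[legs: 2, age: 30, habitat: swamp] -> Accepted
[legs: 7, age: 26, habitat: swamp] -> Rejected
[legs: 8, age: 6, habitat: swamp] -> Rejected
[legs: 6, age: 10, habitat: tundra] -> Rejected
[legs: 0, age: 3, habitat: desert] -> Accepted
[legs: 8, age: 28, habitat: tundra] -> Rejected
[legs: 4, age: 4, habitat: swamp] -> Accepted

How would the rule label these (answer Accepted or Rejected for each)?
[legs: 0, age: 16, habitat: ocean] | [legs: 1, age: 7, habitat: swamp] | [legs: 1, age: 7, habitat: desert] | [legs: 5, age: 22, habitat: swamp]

The common property of the 'Accepted' items is: legs ≤ 4. No 'Rejected' item has it.
Accepted: [legs: 0, age: 16, habitat: ocean], since legs = 0.
Accepted: [legs: 1, age: 7, habitat: swamp], since legs = 1.
Accepted: [legs: 1, age: 7, habitat: desert], since legs = 1.
Rejected: [legs: 5, age: 22, habitat: swamp], since legs = 5.

Accepted, Accepted, Accepted, Rejected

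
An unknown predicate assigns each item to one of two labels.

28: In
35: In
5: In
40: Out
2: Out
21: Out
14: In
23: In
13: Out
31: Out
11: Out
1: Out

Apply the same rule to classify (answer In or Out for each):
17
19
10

In, In, Out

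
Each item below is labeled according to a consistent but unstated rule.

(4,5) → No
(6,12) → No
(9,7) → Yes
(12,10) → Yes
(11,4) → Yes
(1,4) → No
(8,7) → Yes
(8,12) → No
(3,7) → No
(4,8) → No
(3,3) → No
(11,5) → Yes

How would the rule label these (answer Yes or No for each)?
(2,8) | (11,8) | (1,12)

The pattern is that an item is 'Yes' exactly when: first > second.
(2,8) → 2 < 8 → No.
(11,8) → 11 > 8 → Yes.
(1,12) → 1 < 12 → No.

No, Yes, No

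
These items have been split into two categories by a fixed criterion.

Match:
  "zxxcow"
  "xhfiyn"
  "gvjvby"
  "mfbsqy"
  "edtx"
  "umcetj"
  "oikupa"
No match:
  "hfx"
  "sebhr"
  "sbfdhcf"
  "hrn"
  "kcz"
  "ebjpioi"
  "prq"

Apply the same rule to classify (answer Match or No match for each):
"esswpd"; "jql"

The rule appears to be: even length.

Match, No match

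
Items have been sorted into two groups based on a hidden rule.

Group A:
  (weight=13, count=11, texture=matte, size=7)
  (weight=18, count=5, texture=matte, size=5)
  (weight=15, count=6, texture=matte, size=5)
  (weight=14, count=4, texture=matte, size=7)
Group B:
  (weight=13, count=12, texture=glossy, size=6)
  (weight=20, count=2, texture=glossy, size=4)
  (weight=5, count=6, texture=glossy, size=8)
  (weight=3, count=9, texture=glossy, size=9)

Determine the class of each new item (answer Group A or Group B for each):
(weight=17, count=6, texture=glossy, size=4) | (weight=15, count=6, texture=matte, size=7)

A rule that fits every label: texture is matte — true of each 'Group A' example, false of each 'Group B' one.

Group B, Group A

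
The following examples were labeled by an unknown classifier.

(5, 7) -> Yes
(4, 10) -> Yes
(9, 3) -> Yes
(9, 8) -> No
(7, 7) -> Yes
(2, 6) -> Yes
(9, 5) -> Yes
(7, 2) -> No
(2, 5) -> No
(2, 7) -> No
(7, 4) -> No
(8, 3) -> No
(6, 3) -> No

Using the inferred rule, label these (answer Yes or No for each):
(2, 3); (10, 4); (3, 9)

Every 'Yes' example satisfies: sum is even. None of the 'No' examples do.
(2, 3): No (2+3 = 5). (10, 4): Yes (10+4 = 14). (3, 9): Yes (3+9 = 12).

No, Yes, Yes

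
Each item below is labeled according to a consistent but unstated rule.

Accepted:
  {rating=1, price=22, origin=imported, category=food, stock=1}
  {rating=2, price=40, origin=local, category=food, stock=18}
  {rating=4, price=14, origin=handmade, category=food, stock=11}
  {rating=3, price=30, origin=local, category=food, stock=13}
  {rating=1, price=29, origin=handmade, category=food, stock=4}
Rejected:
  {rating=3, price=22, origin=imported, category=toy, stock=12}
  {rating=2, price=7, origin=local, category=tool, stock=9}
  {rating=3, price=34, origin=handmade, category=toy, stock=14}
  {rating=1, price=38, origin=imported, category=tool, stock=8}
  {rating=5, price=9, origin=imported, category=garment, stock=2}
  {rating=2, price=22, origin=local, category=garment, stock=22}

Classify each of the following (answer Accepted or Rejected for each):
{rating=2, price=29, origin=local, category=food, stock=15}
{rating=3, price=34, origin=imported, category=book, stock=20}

A rule that fits every label: category is food — true of each 'Accepted' example, false of each 'Rejected' one.
Accepted: {rating=2, price=29, origin=local, category=food, stock=15}, since category is food.
Rejected: {rating=3, price=34, origin=imported, category=book, stock=20}, since category is book.

Accepted, Rejected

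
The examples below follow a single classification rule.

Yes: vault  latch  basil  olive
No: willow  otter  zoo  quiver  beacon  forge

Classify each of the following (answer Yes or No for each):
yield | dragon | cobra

Yes, No, No

The classifier is using: odd length AND contains 'l'.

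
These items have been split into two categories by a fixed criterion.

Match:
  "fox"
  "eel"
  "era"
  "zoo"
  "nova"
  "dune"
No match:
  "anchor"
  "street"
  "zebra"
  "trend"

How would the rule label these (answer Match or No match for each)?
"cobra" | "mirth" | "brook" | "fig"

The common property of the 'Match' items is: length ≤ 4. No 'No match' item has it.
"cobra": length 5 — doesn't match, so No match.
"mirth": length 5 — doesn't match, so No match.
"brook": length 5 — doesn't match, so No match.
"fig": length 3 — has this property, so Match.

No match, No match, No match, Match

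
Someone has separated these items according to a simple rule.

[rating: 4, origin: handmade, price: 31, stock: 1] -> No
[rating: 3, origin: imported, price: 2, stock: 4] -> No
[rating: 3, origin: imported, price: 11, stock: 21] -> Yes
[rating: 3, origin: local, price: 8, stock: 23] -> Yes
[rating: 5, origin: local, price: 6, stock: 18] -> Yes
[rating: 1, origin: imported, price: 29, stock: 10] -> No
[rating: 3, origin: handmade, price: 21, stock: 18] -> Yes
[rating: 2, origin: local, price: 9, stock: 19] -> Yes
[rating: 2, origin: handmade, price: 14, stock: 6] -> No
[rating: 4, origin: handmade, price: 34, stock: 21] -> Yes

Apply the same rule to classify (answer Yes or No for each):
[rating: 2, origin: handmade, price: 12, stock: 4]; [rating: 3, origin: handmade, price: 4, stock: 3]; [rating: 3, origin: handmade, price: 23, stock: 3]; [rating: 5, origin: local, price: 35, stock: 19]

No, No, No, Yes

All 'Yes' examples share one property — stock ≥ 18 — and every 'No' example lacks it.
No: [rating: 2, origin: handmade, price: 12, stock: 4], since stock = 4. No: [rating: 3, origin: handmade, price: 4, stock: 3], since stock = 3. No: [rating: 3, origin: handmade, price: 23, stock: 3], since stock = 3. Yes: [rating: 5, origin: local, price: 35, stock: 19], since stock = 19.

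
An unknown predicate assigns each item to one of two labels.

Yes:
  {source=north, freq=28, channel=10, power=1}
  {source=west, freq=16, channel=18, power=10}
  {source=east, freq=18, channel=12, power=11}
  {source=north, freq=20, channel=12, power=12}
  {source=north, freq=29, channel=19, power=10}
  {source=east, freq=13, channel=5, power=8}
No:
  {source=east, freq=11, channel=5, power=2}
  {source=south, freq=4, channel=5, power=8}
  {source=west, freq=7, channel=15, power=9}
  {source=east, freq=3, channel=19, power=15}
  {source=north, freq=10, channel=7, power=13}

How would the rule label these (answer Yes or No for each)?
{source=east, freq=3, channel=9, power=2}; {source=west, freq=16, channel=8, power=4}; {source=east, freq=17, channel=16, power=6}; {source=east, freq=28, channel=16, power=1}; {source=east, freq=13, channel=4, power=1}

No, Yes, Yes, Yes, Yes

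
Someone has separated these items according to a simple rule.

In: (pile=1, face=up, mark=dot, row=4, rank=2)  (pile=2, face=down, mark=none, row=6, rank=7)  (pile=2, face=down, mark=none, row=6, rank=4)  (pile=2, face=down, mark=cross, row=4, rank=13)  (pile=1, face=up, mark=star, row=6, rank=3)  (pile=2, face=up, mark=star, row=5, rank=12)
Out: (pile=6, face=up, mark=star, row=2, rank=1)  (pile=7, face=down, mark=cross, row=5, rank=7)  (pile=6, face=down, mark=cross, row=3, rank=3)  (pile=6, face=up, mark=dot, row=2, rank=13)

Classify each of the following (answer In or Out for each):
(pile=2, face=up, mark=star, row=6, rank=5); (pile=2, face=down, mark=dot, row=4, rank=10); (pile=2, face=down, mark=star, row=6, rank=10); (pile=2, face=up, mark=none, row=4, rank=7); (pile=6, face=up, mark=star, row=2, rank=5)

In, In, In, In, Out

One predicate separates the groups cleanly: pile ≤ 2.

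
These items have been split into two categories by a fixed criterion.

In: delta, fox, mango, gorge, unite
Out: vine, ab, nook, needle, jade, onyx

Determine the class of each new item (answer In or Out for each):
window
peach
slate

Out, In, In

Checking candidate rules against both groups, what survives is: odd length.
window: length 6 — does not pass, so Out. peach: length 5 — fits, so In. slate: length 5 — fits, so In.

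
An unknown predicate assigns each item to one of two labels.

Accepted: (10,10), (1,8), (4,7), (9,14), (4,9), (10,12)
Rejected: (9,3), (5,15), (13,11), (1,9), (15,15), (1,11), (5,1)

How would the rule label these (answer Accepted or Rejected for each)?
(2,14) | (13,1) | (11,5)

Accepted, Rejected, Rejected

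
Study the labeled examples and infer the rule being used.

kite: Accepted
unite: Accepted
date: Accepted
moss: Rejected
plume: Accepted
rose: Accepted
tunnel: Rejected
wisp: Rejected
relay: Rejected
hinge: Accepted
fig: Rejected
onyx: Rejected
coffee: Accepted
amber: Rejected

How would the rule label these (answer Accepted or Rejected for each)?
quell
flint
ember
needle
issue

Rejected, Rejected, Rejected, Accepted, Accepted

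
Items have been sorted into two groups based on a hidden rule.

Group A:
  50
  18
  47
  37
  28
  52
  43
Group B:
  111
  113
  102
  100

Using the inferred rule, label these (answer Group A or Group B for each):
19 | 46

Group A, Group A

A rule that fits every label: at most 52 — true of each 'Group A' example, false of each 'Group B' one.
19: 19 ≤ 52 — fits, so Group A.
46: 46 ≤ 52 — fits, so Group A.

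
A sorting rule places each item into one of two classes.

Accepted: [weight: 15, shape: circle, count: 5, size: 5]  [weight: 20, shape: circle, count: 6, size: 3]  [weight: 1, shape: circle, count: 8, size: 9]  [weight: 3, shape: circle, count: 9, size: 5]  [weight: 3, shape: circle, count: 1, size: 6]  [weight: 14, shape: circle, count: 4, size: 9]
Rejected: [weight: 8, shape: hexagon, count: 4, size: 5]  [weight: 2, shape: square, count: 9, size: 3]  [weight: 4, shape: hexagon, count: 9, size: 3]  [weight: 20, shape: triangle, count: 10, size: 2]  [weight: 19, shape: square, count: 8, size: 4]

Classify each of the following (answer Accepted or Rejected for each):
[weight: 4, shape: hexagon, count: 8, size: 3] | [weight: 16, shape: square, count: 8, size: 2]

Rejected, Rejected

Looking at the examples, the only property every 'Accepted' case has and every 'Rejected' case lacks is: shape is circle.
[weight: 4, shape: hexagon, count: 8, size: 3] → shape is hexagon → Rejected. [weight: 16, shape: square, count: 8, size: 2] → shape is square → Rejected.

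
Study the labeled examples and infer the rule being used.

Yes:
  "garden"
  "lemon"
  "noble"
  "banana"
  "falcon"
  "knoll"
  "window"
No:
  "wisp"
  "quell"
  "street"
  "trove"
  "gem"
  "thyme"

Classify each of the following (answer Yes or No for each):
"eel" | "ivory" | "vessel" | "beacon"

Looking at the examples, the only property every 'Yes' case has and every 'No' case lacks is: contains 'n'.
No: "eel", since no 'n'.
No: "ivory", since no 'n'.
No: "vessel", since no 'n'.
Yes: "beacon", since has 'n'.

No, No, No, Yes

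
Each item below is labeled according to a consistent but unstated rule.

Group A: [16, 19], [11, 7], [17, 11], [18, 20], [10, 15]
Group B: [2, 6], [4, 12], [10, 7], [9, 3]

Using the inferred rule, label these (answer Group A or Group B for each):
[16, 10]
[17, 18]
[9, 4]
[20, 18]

Every 'Group A' example satisfies: sum ≥ 18. None of the 'Group B' examples do.

Group A, Group A, Group B, Group A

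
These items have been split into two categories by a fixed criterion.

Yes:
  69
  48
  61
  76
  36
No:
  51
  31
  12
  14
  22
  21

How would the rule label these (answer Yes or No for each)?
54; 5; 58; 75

Yes, No, Yes, Yes

Every 'Yes' example satisfies: digit sum ≥ 7. None of the 'No' examples do.
54: digit sum 5+4 = 9 — meets the rule, so Yes. 5: digit sum 5 — doesn't match, so No. 58: digit sum 5+8 = 13 — meets the rule, so Yes. 75: digit sum 7+5 = 12 — meets the rule, so Yes.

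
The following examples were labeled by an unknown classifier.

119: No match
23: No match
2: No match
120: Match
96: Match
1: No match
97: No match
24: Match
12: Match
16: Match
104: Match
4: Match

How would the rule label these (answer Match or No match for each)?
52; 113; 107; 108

The simplest hypothesis consistent with all the labels is: multiple of 4.

Match, No match, No match, Match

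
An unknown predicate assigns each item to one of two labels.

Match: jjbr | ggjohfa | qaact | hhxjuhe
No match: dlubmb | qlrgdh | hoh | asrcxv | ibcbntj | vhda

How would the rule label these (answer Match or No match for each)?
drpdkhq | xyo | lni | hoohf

'Match' ⟺ has a double letter.
drpdkhq: no doubled letter, does not satisfy this → No match.
xyo: no doubled letter, does not satisfy this → No match.
lni: no doubled letter, does not satisfy this → No match.
hoohf: 'oo' doubled, fits → Match.

No match, No match, No match, Match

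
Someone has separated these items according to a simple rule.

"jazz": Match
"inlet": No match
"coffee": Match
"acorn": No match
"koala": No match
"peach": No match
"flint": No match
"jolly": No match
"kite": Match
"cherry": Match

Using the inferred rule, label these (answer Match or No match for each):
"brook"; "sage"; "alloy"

No match, Match, No match

Comparing the two groups points to one rule — even length.
"brook": length 5, does not satisfy this → No match.
"sage": length 4, matches → Match.
"alloy": length 5, does not satisfy this → No match.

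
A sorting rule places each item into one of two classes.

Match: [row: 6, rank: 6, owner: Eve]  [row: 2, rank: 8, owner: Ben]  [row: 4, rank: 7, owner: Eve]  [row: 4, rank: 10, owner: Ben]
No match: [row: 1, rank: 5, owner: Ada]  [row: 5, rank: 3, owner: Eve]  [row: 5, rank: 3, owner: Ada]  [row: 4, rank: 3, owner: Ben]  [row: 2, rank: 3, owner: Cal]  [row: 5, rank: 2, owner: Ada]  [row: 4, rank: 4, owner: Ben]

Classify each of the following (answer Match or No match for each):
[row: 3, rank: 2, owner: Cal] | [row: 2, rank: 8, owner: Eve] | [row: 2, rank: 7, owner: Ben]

No match, Match, Match

The common property of the 'Match' items is: rank ≥ 6. No 'No match' item has it.
[row: 3, rank: 2, owner: Cal]: rank = 2, doesn't qualify → No match.
[row: 2, rank: 8, owner: Eve]: rank = 8, meets the rule → Match.
[row: 2, rank: 7, owner: Ben]: rank = 7, meets the rule → Match.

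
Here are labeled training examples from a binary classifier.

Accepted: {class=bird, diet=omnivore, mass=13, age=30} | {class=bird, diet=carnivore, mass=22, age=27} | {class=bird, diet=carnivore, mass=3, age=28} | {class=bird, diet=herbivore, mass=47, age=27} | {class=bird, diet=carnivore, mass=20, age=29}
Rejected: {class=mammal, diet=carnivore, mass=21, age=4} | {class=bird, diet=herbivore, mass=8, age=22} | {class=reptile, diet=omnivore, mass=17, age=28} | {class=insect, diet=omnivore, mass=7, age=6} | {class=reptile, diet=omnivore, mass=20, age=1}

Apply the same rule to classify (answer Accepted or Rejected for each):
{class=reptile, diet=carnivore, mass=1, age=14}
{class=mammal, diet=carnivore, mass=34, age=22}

The distinguishing property — class is bird AND age ≥ 27 — holds for all the 'Accepted' cases and none of the 'Rejected' cases.
{class=reptile, diet=carnivore, mass=1, age=14} → class is reptile, age = 14 → Rejected.
{class=mammal, diet=carnivore, mass=34, age=22} → class is mammal, age = 22 → Rejected.

Rejected, Rejected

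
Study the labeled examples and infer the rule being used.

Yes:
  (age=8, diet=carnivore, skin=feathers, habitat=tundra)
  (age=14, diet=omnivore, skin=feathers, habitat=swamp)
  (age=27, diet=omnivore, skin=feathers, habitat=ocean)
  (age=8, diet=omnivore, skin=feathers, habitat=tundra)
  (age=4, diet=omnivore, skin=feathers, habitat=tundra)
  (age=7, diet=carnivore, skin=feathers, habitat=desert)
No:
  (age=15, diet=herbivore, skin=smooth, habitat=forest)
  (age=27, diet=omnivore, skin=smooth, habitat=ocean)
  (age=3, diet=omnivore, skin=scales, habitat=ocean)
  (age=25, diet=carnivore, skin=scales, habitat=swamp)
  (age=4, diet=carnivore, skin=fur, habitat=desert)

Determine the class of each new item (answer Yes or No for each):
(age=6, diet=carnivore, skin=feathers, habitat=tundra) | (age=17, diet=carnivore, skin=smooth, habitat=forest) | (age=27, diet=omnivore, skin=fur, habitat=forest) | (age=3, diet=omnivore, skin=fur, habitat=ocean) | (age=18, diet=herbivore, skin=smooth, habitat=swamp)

Checking candidate rules against both groups, what survives is: skin is feathers.
(age=6, diet=carnivore, skin=feathers, habitat=tundra): Yes (skin is feathers). (age=17, diet=carnivore, skin=smooth, habitat=forest): No (skin is smooth). (age=27, diet=omnivore, skin=fur, habitat=forest): No (skin is fur). (age=3, diet=omnivore, skin=fur, habitat=ocean): No (skin is fur). (age=18, diet=herbivore, skin=smooth, habitat=swamp): No (skin is smooth).

Yes, No, No, No, No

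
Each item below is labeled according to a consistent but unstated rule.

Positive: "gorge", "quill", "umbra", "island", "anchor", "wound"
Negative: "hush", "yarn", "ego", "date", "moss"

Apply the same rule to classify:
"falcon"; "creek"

One predicate separates the groups cleanly: length ≥ 5.

Positive, Positive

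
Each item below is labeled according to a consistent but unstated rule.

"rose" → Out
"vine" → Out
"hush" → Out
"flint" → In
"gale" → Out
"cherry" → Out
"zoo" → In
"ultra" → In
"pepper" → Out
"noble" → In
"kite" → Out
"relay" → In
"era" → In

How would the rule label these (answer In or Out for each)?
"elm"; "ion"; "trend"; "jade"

In, In, In, Out

All 'In' examples share one property — odd length — and every 'Out' example lacks it.
"elm": length 3 — meets the rule, so In.
"ion": length 3 — meets the rule, so In.
"trend": length 5 — meets the rule, so In.
"jade": length 4 — fails this test, so Out.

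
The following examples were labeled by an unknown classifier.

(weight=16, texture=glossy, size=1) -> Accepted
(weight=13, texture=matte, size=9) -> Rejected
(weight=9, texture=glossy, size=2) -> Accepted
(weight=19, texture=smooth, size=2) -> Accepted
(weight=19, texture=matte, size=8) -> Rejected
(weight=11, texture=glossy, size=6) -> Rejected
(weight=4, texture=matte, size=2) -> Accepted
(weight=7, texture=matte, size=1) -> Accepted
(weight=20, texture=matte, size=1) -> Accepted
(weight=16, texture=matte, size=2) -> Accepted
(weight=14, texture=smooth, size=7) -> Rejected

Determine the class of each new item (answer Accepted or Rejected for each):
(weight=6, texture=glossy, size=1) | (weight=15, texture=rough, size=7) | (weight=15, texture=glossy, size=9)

'Accepted' ⟺ size ≤ 2.
(weight=6, texture=glossy, size=1): Accepted (size = 1). (weight=15, texture=rough, size=7): Rejected (size = 7). (weight=15, texture=glossy, size=9): Rejected (size = 9).

Accepted, Rejected, Rejected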